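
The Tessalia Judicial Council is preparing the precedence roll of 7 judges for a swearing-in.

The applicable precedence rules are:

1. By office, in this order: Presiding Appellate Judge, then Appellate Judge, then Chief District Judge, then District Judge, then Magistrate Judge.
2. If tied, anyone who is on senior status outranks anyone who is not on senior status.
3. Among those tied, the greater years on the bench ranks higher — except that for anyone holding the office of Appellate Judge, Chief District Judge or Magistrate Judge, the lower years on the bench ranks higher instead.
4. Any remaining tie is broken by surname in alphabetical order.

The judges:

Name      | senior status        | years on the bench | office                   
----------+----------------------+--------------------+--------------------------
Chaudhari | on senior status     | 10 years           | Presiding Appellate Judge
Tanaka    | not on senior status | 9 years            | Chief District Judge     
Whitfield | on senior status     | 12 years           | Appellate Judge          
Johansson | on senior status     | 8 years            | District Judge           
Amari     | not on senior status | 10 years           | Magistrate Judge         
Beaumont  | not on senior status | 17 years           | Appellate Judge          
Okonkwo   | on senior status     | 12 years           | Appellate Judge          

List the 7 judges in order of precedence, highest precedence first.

Chaudhari, Okonkwo, Whitfield, Beaumont, Tanaka, Johansson, Amari

By office: Chaudhari (Presiding Appellate Judge); then Okonkwo, Whitfield and Beaumont (Appellate Judge); then Tanaka (Chief District Judge); then Johansson (District Judge); then Amari (Magistrate Judge).
Among Okonkwo, Whitfield and Beaumont, on senior status before not on senior status: Okonkwo and Whitfield (on senior status) before Beaumont (not on senior status).
Okonkwo and Whitfield both have years on the bench 12 years, so the next rule applies.
Among Okonkwo and Whitfield, alphabetically by surname: Okonkwo before Whitfield.
Full order: Chaudhari, Okonkwo, Whitfield, Beaumont, Tanaka, Johansson, Amari.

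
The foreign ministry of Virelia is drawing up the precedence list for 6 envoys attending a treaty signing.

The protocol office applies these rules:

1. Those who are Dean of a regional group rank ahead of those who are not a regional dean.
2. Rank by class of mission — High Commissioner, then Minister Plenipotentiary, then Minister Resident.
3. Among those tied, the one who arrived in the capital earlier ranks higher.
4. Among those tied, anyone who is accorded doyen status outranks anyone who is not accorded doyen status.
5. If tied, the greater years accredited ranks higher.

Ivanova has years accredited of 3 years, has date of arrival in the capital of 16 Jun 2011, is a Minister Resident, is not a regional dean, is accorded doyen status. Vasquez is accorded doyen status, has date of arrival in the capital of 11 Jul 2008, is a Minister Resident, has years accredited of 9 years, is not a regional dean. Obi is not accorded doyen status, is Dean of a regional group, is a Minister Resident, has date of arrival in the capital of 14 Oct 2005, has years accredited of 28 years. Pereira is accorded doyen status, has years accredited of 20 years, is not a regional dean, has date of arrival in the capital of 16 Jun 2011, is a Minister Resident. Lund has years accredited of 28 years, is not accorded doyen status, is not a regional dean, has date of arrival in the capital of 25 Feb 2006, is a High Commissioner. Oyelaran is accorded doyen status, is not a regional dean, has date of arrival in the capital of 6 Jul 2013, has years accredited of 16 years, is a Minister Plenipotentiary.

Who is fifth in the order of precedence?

By the first rule: Obi (Dean of a regional group); then Lund, Oyelaran, Vasquez, Pereira and Ivanova (each not a regional dean).
Among Lund, Oyelaran, Vasquez, Pereira and Ivanova, by class of mission: Lund (High Commissioner) before Oyelaran (Minister Plenipotentiary) before Vasquez, Pereira and Ivanova (Minister Resident).
Among Vasquez, Pereira and Ivanova, by date of arrival in the capital (earlier first): Vasquez (11 Jul 2008) before Pereira and Ivanova (16 Jun 2011).
Pereira and Ivanova are each accorded doyen status, so the next rule applies.
Among Pereira and Ivanova, by years accredited (higher first): Pereira (20 years) before Ivanova (3 years).
Order: Obi, Lund, Oyelaran, Vasquez, Pereira, Ivanova.

Pereira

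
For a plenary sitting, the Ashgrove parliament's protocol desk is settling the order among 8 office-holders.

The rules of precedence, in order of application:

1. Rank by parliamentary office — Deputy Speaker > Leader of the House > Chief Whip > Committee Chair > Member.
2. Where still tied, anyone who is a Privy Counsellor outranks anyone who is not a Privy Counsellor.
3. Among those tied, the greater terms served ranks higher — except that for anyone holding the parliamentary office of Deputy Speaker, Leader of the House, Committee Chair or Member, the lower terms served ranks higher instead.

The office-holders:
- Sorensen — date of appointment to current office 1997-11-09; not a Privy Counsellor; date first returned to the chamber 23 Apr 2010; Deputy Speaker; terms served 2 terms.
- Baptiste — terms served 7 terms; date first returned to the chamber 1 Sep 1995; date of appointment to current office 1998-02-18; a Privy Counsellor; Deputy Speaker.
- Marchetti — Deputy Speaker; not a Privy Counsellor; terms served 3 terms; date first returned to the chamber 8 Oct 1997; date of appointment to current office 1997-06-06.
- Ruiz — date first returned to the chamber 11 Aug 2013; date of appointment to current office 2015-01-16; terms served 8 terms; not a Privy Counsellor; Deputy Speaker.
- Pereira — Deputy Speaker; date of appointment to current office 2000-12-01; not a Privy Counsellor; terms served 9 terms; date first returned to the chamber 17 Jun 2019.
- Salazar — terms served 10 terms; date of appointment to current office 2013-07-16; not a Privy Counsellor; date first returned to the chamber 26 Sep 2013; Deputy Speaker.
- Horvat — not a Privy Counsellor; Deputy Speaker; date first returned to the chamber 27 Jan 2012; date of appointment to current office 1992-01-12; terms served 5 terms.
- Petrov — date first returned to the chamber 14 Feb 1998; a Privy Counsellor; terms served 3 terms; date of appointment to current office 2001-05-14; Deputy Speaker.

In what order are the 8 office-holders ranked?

By parliamentary office: Petrov, Baptiste, Sorensen, Marchetti, Horvat, Ruiz, Pereira and Salazar (Deputy Speaker).
Among Petrov, Baptiste, Sorensen, Marchetti, Horvat, Ruiz, Pereira and Salazar, a Privy Counsellor before not a Privy Counsellor: Petrov and Baptiste (a Privy Counsellor) before Sorensen, Marchetti, Horvat, Ruiz, Pereira and Salazar (not a Privy Counsellor).
Among Petrov and Baptiste, by terms served (lower first) (reversed rule for this group): Petrov (3 terms) before Baptiste (7 terms).
Among Sorensen, Marchetti, Horvat, Ruiz, Pereira and Salazar, by terms served (lower first) (reversed rule for this group): Sorensen (2 terms) before Marchetti (3 terms) before Horvat (5 terms) before Ruiz (8 terms) before Pereira (9 terms) before Salazar (10 terms).
Full order: Petrov, Baptiste, Sorensen, Marchetti, Horvat, Ruiz, Pereira, Salazar.

Petrov, Baptiste, Sorensen, Marchetti, Horvat, Ruiz, Pereira, Salazar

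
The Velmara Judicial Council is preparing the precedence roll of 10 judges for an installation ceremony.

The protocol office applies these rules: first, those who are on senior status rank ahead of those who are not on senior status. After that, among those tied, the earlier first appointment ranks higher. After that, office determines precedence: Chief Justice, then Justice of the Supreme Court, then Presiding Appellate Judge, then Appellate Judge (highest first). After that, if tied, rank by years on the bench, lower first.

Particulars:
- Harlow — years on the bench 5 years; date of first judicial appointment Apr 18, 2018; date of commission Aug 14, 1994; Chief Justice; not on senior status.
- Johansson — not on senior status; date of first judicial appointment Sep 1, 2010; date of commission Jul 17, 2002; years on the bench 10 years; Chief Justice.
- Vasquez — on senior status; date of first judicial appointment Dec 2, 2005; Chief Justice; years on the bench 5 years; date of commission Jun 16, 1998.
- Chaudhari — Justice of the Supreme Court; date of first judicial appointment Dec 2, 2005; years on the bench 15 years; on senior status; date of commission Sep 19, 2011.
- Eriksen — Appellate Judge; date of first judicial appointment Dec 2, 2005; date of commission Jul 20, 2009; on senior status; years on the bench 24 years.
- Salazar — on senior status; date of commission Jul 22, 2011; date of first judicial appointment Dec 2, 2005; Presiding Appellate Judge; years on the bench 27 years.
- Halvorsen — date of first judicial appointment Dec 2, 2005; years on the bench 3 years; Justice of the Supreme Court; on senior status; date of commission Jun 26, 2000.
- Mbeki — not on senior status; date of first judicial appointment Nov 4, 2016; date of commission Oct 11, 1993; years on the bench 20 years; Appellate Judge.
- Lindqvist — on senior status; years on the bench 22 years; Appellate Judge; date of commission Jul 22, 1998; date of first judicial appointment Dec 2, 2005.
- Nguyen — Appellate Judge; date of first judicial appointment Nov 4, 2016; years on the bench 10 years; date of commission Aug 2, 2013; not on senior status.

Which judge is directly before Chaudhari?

By the first rule: Vasquez, Halvorsen, Chaudhari, Salazar, Lindqvist and Eriksen (each on senior status); then Johansson, Nguyen, Mbeki and Harlow (each not on senior status).
Vasquez, Halvorsen, Chaudhari, Salazar, Lindqvist and Eriksen all have date of first judicial appointment Dec 2, 2005, so the next rule applies.
Among Vasquez, Halvorsen, Chaudhari, Salazar, Lindqvist and Eriksen, by office: Vasquez (Chief Justice) before Halvorsen and Chaudhari (Justice of the Supreme Court) before Salazar (Presiding Appellate Judge) before Lindqvist and Eriksen (Appellate Judge).
Among Halvorsen and Chaudhari, by years on the bench (lower first): Halvorsen (3 years) before Chaudhari (15 years).
Among Lindqvist and Eriksen, by years on the bench (lower first): Lindqvist (22 years) before Eriksen (24 years).
Among Johansson, Nguyen, Mbeki and Harlow, by date of first judicial appointment (earlier first): Johansson (Sep 1, 2010) before Nguyen and Mbeki (Nov 4, 2016) before Harlow (Apr 18, 2018).
Nguyen and Mbeki are each Appellate Judge, so the next rule applies.
Among Nguyen and Mbeki, by years on the bench (lower first): Nguyen (10 years) before Mbeki (20 years).
Order: Vasquez, Halvorsen, Chaudhari, Salazar, Lindqvist, Eriksen, Johansson, Nguyen, Mbeki, Harlow.

Halvorsen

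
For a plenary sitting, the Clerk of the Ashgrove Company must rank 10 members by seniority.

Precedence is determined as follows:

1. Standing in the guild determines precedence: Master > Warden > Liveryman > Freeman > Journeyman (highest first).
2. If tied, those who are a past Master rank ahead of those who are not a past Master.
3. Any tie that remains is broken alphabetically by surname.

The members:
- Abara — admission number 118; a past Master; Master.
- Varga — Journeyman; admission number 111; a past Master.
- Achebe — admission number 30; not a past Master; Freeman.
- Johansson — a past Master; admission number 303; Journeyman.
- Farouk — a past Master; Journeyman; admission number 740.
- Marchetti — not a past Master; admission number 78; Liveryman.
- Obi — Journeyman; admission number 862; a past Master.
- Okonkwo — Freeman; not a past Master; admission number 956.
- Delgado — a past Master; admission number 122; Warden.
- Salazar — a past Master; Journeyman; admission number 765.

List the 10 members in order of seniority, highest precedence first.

Abara, Delgado, Marchetti, Achebe, Okonkwo, Farouk, Johansson, Obi, Salazar, Varga

By standing in the guild: Abara (Master); then Delgado (Warden); then Marchetti (Liveryman); then Achebe and Okonkwo (Freeman); then Farouk, Johansson, Obi, Salazar and Varga (Journeyman).
Achebe and Okonkwo are each not a past Master, so the next rule applies.
Among Achebe and Okonkwo, alphabetically by surname: Achebe before Okonkwo.
Farouk, Johansson, Obi, Salazar and Varga are each a past Master, so the next rule applies.
Among Farouk, Johansson, Obi, Salazar and Varga, alphabetically by surname: Farouk before Johansson before Obi before Salazar before Varga.
Full order: Abara, Delgado, Marchetti, Achebe, Okonkwo, Farouk, Johansson, Obi, Salazar, Varga.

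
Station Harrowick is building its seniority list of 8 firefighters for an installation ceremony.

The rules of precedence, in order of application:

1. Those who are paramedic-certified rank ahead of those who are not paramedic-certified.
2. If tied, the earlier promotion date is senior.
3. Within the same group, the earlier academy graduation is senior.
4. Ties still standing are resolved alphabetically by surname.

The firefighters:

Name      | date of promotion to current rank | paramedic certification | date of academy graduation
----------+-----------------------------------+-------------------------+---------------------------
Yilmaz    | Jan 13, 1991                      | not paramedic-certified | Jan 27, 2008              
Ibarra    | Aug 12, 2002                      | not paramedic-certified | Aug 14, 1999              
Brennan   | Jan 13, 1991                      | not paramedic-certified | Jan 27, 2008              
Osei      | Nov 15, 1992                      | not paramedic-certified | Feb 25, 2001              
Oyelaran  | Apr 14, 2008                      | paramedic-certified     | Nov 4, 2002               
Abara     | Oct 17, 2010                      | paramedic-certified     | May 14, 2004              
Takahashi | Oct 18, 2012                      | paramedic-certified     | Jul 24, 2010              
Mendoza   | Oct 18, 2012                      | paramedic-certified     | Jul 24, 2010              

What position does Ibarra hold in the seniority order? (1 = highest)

8

By the first rule: Oyelaran, Abara, Mendoza and Takahashi (each paramedic-certified); then Brennan, Yilmaz, Osei and Ibarra (each not paramedic-certified).
Among Oyelaran, Abara, Mendoza and Takahashi, by date of promotion to current rank (earlier first): Oyelaran (Apr 14, 2008) before Abara (Oct 17, 2010) before Mendoza and Takahashi (Oct 18, 2012).
Mendoza and Takahashi both have date of academy graduation Jul 24, 2010, so the next rule applies.
Among Mendoza and Takahashi, alphabetically by surname: Mendoza before Takahashi.
Among Brennan, Yilmaz, Osei and Ibarra, by date of promotion to current rank (earlier first): Brennan and Yilmaz (Jan 13, 1991) before Osei (Nov 15, 1992) before Ibarra (Aug 12, 2002).
Brennan and Yilmaz both have date of academy graduation Jan 27, 2008, so the next rule applies.
Among Brennan and Yilmaz, alphabetically by surname: Brennan before Yilmaz.
Order: Oyelaran, Abara, Mendoza, Takahashi, Brennan, Yilmaz, Osei, Ibarra. So position 8.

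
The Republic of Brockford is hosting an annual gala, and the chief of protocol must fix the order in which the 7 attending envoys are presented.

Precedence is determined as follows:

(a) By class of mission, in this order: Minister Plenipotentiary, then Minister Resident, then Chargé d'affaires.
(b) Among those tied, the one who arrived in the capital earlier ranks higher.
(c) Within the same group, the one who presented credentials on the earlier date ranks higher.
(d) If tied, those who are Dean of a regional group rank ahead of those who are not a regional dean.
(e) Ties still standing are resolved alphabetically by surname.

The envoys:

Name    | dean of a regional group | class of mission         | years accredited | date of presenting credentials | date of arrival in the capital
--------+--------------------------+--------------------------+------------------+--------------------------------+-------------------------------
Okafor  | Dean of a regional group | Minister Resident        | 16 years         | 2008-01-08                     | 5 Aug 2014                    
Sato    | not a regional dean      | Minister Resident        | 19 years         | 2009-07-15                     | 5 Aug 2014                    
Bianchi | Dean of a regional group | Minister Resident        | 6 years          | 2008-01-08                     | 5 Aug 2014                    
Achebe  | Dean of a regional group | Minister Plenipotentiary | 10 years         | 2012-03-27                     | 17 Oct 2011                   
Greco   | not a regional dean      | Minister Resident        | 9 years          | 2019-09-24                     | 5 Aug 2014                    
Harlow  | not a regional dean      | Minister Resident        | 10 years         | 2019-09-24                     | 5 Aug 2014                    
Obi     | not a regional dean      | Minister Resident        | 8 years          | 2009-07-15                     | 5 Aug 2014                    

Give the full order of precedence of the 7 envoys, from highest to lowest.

Achebe, Bianchi, Okafor, Obi, Sato, Greco, Harlow

By class of mission: Achebe (Minister Plenipotentiary); then Bianchi, Okafor, Obi, Sato, Greco and Harlow (Minister Resident).
Bianchi, Okafor, Obi, Sato, Greco and Harlow all have date of arrival in the capital 5 Aug 2014, so the next rule applies.
Among Bianchi, Okafor, Obi, Sato, Greco and Harlow, by date of presenting credentials (earlier first): Bianchi and Okafor (2008-01-08) before Obi and Sato (2009-07-15) before Greco and Harlow (2019-09-24).
Bianchi and Okafor are each Dean of a regional group, so the next rule applies.
Among Bianchi and Okafor, alphabetically by surname: Bianchi before Okafor.
Obi and Sato are each not a regional dean, so the next rule applies.
Among Obi and Sato, alphabetically by surname: Obi before Sato.
Greco and Harlow are each not a regional dean, so the next rule applies.
Among Greco and Harlow, alphabetically by surname: Greco before Harlow.
Full order: Achebe, Bianchi, Okafor, Obi, Sato, Greco, Harlow.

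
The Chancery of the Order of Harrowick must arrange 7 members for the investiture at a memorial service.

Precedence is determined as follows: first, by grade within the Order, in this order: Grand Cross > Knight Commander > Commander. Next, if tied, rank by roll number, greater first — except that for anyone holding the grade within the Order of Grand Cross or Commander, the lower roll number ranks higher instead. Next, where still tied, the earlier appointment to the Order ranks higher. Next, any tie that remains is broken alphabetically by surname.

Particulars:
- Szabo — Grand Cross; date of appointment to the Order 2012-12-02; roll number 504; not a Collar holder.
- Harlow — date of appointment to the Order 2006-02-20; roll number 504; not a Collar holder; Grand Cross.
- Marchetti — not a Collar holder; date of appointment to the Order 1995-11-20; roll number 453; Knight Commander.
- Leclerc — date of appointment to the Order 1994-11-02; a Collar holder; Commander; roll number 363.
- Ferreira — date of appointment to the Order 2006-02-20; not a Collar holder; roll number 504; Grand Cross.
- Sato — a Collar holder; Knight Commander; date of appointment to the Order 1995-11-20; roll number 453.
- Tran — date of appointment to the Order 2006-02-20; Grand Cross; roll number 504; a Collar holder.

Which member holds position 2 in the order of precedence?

By grade within the Order: Ferreira, Harlow, Tran and Szabo (Grand Cross); then Marchetti and Sato (Knight Commander); then Leclerc (Commander).
Ferreira, Harlow, Tran and Szabo all have roll number 504, so the next rule applies.
Among Ferreira, Harlow, Tran and Szabo, by date of appointment to the Order (earlier first): Ferreira, Harlow and Tran (2006-02-20) before Szabo (2012-12-02).
Among Ferreira, Harlow and Tran, alphabetically by surname: Ferreira before Harlow before Tran.
Marchetti and Sato both have roll number 453, so the next rule applies.
Marchetti and Sato both have date of appointment to the Order 1995-11-20, so the next rule applies.
Among Marchetti and Sato, alphabetically by surname: Marchetti before Sato.
Order: Ferreira, Harlow, Tran, Szabo, Marchetti, Sato, Leclerc.

Harlow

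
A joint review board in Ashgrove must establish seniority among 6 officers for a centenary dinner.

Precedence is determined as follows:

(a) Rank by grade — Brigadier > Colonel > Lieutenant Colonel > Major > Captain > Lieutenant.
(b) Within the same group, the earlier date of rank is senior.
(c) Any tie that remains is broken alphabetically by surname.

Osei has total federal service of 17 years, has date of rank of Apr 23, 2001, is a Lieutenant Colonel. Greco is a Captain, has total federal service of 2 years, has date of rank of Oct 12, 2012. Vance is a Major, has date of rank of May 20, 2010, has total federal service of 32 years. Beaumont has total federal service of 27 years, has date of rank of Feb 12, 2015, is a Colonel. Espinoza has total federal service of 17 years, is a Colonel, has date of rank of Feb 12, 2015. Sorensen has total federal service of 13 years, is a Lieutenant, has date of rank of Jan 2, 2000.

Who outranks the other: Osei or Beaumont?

Beaumont

By grade: Beaumont and Espinoza (Colonel); then Osei (Lieutenant Colonel); then Vance (Major); then Greco (Captain); then Sorensen (Lieutenant).
Beaumont and Espinoza both have date of rank Feb 12, 2015, so the next rule applies.
Among Beaumont and Espinoza, alphabetically by surname: Beaumont before Espinoza.
So Beaumont takes precedence.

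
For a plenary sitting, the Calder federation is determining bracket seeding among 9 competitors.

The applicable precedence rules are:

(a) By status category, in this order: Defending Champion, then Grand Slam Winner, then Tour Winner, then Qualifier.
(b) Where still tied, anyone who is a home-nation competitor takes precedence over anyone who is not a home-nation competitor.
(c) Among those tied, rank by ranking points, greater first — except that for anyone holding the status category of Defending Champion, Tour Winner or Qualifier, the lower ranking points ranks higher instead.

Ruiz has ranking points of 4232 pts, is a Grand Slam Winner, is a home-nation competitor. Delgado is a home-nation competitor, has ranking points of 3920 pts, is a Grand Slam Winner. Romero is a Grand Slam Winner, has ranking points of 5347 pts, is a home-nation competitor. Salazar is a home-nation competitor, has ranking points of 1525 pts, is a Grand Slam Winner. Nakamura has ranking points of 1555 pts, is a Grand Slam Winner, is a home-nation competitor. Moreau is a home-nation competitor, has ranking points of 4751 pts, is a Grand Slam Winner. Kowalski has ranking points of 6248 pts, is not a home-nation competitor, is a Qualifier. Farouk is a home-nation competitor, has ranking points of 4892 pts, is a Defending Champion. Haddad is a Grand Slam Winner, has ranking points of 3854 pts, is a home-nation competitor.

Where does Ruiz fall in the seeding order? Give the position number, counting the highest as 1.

By status category: Farouk (Defending Champion); then Romero, Moreau, Ruiz, Delgado, Haddad, Nakamura and Salazar (Grand Slam Winner); then Kowalski (Qualifier).
Romero, Moreau, Ruiz, Delgado, Haddad, Nakamura and Salazar are each a home-nation competitor, so the next rule applies.
Among Romero, Moreau, Ruiz, Delgado, Haddad, Nakamura and Salazar, by ranking points (higher first): Romero (5347 pts) before Moreau (4751 pts) before Ruiz (4232 pts) before Delgado (3920 pts) before Haddad (3854 pts) before Nakamura (1555 pts) before Salazar (1525 pts).
Order: Farouk, Romero, Moreau, Ruiz, Delgado, Haddad, Nakamura, Salazar, Kowalski. So position 4.

4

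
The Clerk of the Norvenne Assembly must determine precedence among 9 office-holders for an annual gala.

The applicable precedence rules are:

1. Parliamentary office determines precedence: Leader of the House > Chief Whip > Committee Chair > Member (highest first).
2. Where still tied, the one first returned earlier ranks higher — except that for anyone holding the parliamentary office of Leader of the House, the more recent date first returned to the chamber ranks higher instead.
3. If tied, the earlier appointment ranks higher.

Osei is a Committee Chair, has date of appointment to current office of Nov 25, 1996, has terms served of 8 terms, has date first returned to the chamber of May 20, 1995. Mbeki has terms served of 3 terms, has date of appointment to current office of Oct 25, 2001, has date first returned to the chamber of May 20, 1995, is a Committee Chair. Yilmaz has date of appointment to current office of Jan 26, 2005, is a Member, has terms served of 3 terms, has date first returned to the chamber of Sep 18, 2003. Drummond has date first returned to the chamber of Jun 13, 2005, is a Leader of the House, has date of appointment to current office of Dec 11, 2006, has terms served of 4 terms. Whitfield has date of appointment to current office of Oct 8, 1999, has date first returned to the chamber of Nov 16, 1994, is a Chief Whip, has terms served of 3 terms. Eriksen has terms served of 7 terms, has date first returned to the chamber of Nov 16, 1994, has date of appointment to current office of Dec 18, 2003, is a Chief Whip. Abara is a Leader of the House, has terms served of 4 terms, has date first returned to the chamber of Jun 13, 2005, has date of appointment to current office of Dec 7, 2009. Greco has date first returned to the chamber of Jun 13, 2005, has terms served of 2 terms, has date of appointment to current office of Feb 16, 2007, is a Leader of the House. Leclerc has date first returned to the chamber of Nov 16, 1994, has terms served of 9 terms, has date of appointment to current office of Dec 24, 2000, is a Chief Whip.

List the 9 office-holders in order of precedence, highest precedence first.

By parliamentary office: Drummond, Greco and Abara (Leader of the House); then Whitfield, Leclerc and Eriksen (Chief Whip); then Osei and Mbeki (Committee Chair); then Yilmaz (Member).
Drummond, Greco and Abara all have date first returned to the chamber Jun 13, 2005, so the next rule applies.
Among Drummond, Greco and Abara, by date of appointment to current office (earlier first): Drummond (Dec 11, 2006) before Greco (Feb 16, 2007) before Abara (Dec 7, 2009).
Whitfield, Leclerc and Eriksen all have date first returned to the chamber Nov 16, 1994, so the next rule applies.
Among Whitfield, Leclerc and Eriksen, by date of appointment to current office (earlier first): Whitfield (Oct 8, 1999) before Leclerc (Dec 24, 2000) before Eriksen (Dec 18, 2003).
Osei and Mbeki both have date first returned to the chamber May 20, 1995, so the next rule applies.
Among Osei and Mbeki, by date of appointment to current office (earlier first): Osei (Nov 25, 1996) before Mbeki (Oct 25, 2001).
Full order: Drummond, Greco, Abara, Whitfield, Leclerc, Eriksen, Osei, Mbeki, Yilmaz.

Drummond, Greco, Abara, Whitfield, Leclerc, Eriksen, Osei, Mbeki, Yilmaz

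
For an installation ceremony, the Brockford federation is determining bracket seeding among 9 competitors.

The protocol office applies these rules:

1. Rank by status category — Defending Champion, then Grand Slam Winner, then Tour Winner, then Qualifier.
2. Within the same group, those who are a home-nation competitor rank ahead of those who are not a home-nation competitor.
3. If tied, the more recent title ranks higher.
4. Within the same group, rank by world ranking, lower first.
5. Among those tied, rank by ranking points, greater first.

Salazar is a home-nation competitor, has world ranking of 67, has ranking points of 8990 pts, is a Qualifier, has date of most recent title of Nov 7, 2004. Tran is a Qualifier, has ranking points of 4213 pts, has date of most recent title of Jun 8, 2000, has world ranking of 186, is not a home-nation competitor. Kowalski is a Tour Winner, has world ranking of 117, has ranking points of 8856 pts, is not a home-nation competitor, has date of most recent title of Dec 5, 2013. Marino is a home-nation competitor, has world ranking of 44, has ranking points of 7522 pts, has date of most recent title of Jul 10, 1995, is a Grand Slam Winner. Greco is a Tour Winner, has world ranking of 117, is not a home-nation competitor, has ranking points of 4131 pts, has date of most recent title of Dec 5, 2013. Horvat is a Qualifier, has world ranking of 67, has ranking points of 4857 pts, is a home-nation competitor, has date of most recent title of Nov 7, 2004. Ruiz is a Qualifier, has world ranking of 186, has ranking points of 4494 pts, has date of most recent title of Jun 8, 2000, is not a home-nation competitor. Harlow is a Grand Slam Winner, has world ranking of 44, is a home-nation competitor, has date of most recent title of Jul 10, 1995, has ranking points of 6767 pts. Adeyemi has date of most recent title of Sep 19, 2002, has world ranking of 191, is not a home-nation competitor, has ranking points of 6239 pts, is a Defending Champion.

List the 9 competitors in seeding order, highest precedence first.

By status category: Adeyemi (Defending Champion); then Marino and Harlow (Grand Slam Winner); then Kowalski and Greco (Tour Winner); then Salazar, Horvat, Ruiz and Tran (Qualifier).
Marino and Harlow are each a home-nation competitor, so the next rule applies.
Marino and Harlow both have date of most recent title Jul 10, 1995, so the next rule applies.
Marino and Harlow both have world ranking 44, so the next rule applies.
Among Marino and Harlow, by ranking points (higher first): Marino (7522 pts) before Harlow (6767 pts).
Kowalski and Greco are each not a home-nation competitor, so the next rule applies.
Kowalski and Greco both have date of most recent title Dec 5, 2013, so the next rule applies.
Kowalski and Greco both have world ranking 117, so the next rule applies.
Among Kowalski and Greco, by ranking points (higher first): Kowalski (8856 pts) before Greco (4131 pts).
Among Salazar, Horvat, Ruiz and Tran, a home-nation competitor before not a home-nation competitor: Salazar and Horvat (a home-nation competitor) before Ruiz and Tran (not a home-nation competitor).
Salazar and Horvat both have date of most recent title Nov 7, 2004, so the next rule applies.
Salazar and Horvat both have world ranking 67, so the next rule applies.
Among Salazar and Horvat, by ranking points (higher first): Salazar (8990 pts) before Horvat (4857 pts).
Ruiz and Tran both have date of most recent title Jun 8, 2000, so the next rule applies.
Ruiz and Tran both have world ranking 186, so the next rule applies.
Among Ruiz and Tran, by ranking points (higher first): Ruiz (4494 pts) before Tran (4213 pts).
Full order: Adeyemi, Marino, Harlow, Kowalski, Greco, Salazar, Horvat, Ruiz, Tran.

Adeyemi, Marino, Harlow, Kowalski, Greco, Salazar, Horvat, Ruiz, Tran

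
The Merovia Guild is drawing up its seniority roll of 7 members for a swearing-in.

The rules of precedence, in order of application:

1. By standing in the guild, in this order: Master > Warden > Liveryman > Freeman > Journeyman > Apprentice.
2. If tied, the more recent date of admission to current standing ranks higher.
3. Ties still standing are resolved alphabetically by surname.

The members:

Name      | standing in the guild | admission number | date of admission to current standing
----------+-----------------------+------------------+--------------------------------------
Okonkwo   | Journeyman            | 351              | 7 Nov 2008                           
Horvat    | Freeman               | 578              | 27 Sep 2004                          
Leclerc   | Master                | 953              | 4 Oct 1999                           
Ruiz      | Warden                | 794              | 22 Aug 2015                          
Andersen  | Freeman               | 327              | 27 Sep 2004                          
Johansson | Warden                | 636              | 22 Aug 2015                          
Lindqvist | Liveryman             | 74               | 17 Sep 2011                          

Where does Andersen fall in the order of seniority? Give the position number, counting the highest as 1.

By standing in the guild: Leclerc (Master); then Johansson and Ruiz (Warden); then Lindqvist (Liveryman); then Andersen and Horvat (Freeman); then Okonkwo (Journeyman).
Johansson and Ruiz both have date of admission to current standing 22 Aug 2015, so the next rule applies.
Among Johansson and Ruiz, alphabetically by surname: Johansson before Ruiz.
Andersen and Horvat both have date of admission to current standing 27 Sep 2004, so the next rule applies.
Among Andersen and Horvat, alphabetically by surname: Andersen before Horvat.
Order: Leclerc, Johansson, Ruiz, Lindqvist, Andersen, Horvat, Okonkwo. So position 5.

5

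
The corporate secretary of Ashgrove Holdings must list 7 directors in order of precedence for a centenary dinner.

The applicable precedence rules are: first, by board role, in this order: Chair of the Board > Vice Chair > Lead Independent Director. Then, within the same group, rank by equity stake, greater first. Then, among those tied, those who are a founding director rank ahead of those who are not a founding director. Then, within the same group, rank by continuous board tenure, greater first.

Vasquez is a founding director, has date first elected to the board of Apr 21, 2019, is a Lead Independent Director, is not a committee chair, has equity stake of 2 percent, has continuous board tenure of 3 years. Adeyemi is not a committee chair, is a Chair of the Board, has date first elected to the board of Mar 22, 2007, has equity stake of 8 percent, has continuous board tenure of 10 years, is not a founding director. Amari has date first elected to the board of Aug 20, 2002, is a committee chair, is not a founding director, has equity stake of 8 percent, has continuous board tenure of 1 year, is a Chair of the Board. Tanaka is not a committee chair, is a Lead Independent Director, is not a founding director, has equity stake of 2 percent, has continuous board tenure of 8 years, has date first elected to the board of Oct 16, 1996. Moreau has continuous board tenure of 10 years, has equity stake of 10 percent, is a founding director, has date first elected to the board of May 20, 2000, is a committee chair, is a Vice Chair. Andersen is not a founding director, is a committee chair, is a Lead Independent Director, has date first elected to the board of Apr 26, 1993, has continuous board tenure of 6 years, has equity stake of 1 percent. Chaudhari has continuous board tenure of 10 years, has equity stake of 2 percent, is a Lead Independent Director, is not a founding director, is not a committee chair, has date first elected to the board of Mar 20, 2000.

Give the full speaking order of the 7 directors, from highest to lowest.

By board role: Adeyemi and Amari (Chair of the Board); then Moreau (Vice Chair); then Vasquez, Chaudhari, Tanaka and Andersen (Lead Independent Director).
Adeyemi and Amari both have equity stake 8 percent, so the next rule applies.
Adeyemi and Amari are each not a founding director, so the next rule applies.
Among Adeyemi and Amari, by continuous board tenure (higher first): Adeyemi (10 years) before Amari (1 year).
Among Vasquez, Chaudhari, Tanaka and Andersen, by equity stake (higher first): Vasquez, Chaudhari and Tanaka (2 percent) before Andersen (1 percent).
Among Vasquez, Chaudhari and Tanaka, a founding director before not a founding director: Vasquez (a founding director) before Chaudhari and Tanaka (not a founding director).
Among Chaudhari and Tanaka, by continuous board tenure (higher first): Chaudhari (10 years) before Tanaka (8 years).
Full order: Adeyemi, Amari, Moreau, Vasquez, Chaudhari, Tanaka, Andersen.

Adeyemi, Amari, Moreau, Vasquez, Chaudhari, Tanaka, Andersen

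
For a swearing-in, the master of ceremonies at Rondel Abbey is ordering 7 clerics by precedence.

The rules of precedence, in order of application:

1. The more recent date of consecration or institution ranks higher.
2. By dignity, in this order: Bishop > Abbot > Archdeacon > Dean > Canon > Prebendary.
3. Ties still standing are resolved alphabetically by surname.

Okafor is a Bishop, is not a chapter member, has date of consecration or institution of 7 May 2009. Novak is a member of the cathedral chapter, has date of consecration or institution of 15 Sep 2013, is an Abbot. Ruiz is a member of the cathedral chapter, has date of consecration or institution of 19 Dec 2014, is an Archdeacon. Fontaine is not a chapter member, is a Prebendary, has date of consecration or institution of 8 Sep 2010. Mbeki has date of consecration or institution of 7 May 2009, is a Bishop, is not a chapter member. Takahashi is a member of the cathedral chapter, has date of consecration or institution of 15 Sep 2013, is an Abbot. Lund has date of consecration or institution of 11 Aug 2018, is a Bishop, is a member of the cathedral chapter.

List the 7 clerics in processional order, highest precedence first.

Lund, Ruiz, Novak, Takahashi, Fontaine, Mbeki, Okafor

By date of consecration or institution (later first): Lund (11 Aug 2018); then Ruiz (19 Dec 2014); then Novak and Takahashi (both 15 Sep 2013); then Fontaine (8 Sep 2010); then Mbeki and Okafor (both 7 May 2009).
Novak and Takahashi are each Abbot, so the next rule applies.
Among Novak and Takahashi, alphabetically by surname: Novak before Takahashi.
Mbeki and Okafor are each Bishop, so the next rule applies.
Among Mbeki and Okafor, alphabetically by surname: Mbeki before Okafor.
Full order: Lund, Ruiz, Novak, Takahashi, Fontaine, Mbeki, Okafor.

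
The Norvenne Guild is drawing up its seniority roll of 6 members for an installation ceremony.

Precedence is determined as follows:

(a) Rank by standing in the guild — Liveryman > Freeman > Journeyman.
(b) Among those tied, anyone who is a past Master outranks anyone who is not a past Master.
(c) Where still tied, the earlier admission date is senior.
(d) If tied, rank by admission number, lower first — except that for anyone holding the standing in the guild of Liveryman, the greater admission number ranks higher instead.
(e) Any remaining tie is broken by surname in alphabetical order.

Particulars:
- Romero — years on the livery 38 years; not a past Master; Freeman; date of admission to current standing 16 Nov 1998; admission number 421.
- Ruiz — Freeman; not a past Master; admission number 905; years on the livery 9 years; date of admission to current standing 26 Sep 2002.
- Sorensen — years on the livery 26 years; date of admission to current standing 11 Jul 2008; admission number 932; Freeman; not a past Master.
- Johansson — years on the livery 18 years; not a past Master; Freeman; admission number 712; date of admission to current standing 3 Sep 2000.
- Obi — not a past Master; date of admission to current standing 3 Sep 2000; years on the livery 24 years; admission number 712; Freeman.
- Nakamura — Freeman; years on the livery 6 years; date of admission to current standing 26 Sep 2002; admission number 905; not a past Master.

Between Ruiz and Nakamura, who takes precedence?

Nakamura

By standing in the guild: Romero, Johansson, Obi, Nakamura, Ruiz and Sorensen (Freeman).
Romero, Johansson, Obi, Nakamura, Ruiz and Sorensen are each not a past Master, so the next rule applies.
Among Romero, Johansson, Obi, Nakamura, Ruiz and Sorensen, by date of admission to current standing (earlier first): Romero (16 Nov 1998) before Johansson and Obi (3 Sep 2000) before Nakamura and Ruiz (26 Sep 2002) before Sorensen (11 Jul 2008).
Johansson and Obi both have admission number 712, so the next rule applies.
Among Johansson and Obi, alphabetically by surname: Johansson before Obi.
Nakamura and Ruiz both have admission number 905, so the next rule applies.
Among Nakamura and Ruiz, alphabetically by surname: Nakamura before Ruiz.
So Nakamura takes precedence.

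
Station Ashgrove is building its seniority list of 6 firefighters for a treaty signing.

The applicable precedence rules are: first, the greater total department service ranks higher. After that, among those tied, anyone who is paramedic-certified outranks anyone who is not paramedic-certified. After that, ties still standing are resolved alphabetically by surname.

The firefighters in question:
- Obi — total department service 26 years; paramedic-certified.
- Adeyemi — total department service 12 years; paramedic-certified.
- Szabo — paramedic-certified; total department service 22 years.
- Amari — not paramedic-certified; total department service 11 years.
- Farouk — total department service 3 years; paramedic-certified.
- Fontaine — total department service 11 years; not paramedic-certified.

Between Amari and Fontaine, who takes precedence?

Amari

By total department service (higher first): Obi (26 years); then Szabo (22 years); then Adeyemi (12 years); then Amari and Fontaine (both 11 years); then Farouk (3 years).
Amari and Fontaine are each not paramedic-certified, so the next rule applies.
Among Amari and Fontaine, alphabetically by surname: Amari before Fontaine.
So Amari takes precedence.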